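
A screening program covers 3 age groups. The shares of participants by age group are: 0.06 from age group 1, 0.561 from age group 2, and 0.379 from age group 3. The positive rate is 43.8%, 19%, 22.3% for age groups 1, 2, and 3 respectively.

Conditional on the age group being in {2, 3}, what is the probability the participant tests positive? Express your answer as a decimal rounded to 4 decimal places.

0.2033

Let S = {2, 3}.
P(S) = 0.561 + 0.379 = 0.94.
P(T ∩ S) = 0.19·0.561 + 0.223·0.379 = 0.10659 + 0.084517 = 0.191107.
P(T | S) = 0.191107 / 0.94 = 0.203305…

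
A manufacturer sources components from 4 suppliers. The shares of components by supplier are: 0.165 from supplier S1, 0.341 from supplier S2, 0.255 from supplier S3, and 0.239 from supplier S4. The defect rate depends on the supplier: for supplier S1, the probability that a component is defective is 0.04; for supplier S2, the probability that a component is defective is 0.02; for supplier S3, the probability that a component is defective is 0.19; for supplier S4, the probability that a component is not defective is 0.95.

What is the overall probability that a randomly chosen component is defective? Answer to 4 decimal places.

0.0738

P(D|S4) = 1 − 0.95 = 0.05.
P(D) = P(D|S1)·P(S1) + P(D|S2)·P(S2) + P(D|S3)·P(S3) + P(D|S4)·P(S4)
      = 0.04·0.165 + 0.02·0.341 + 0.19·0.255 + 0.05·0.239
      = 0.0066 + 0.00682 + 0.04845 + 0.01195 = 0.07382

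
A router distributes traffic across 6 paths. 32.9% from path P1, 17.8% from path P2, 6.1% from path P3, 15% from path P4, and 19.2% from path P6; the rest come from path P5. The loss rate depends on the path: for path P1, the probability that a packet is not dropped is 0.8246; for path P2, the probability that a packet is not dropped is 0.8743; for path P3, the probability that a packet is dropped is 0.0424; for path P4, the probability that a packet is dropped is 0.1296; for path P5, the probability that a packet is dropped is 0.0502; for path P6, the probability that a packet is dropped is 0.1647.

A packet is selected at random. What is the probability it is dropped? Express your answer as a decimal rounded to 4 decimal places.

P(P5) = 1 − (0.329 + 0.178 + 0.061 + 0.15 + 0.192) = 0.09.
P(L|P1) = 1 − 0.8246 = 0.1754.
P(L|P2) = 1 − 0.8743 = 0.1257.
P(L) = P(L|P1)·P(P1) + P(L|P2)·P(P2) + P(L|P3)·P(P3) + P(L|P4)·P(P4) + P(L|P5)·P(P5) + P(L|P6)·P(P6)
      = 0.1754·0.329 + 0.1257·0.178 + 0.0424·0.061 + 0.1296·0.15 + 0.0502·0.09 + 0.1647·0.192
      = 0.0577066 + 0.0223746 + 0.0025864 + 0.01944 + 0.004518 + 0.0316224 = 0.138248

0.1382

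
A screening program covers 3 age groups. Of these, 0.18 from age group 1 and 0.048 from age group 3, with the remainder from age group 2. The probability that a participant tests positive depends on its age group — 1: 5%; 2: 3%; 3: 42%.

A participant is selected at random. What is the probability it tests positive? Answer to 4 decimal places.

P(2) = 1 − (0.18 + 0.048) = 0.772.
By the law of total probability,
P(T) = P(T|1)·P(1) + P(T|2)·P(2) + P(T|3)·P(3)
      = 0.05·0.18 + 0.03·0.772 + 0.42·0.048
      = 0.009 + 0.02316 + 0.02016 = 0.05232

0.0523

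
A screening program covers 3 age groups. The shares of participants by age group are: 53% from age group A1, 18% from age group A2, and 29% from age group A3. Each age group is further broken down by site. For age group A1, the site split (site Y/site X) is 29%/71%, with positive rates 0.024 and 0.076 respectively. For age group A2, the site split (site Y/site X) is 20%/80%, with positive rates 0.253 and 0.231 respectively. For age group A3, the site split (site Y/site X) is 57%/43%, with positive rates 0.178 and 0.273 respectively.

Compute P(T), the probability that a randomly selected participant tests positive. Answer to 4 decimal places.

P(T|A1) = 0.29·0.024 + 0.71·0.076 = 0.00696 + 0.05396 = 0.06092
P(T|A2) = 0.2·0.253 + 0.8·0.231 = 0.0506 + 0.1848 = 0.2354
P(T|A3) = 0.57·0.178 + 0.43·0.273 = 0.10146 + 0.11739 = 0.21885
Then overall,
P(T) = 0.53·0.06092 + 0.18·0.2354 + 0.29·0.21885
      = 0.0322876 + 0.042372 + 0.0634665 = 0.1381261

P(T) ≈ 0.1381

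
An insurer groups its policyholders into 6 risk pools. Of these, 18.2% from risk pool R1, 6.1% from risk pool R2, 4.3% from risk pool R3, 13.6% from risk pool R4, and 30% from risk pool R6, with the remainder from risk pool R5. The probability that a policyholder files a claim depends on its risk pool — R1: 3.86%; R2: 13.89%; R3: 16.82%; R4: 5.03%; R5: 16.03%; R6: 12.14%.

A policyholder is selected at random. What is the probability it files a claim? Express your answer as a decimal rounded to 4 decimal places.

0.1106

P(R5) = 1 − (0.182 + 0.061 + 0.043 + 0.136 + 0.3) = 0.278.
Summing over the partition,
P(C) = P(C|R1)·P(R1) + P(C|R2)·P(R2) + P(C|R3)·P(R3) + P(C|R4)·P(R4) + P(C|R5)·P(R5) + P(C|R6)·P(R6)
      = 0.0386·0.182 + 0.1389·0.061 + 0.1682·0.043 + 0.0503·0.136 + 0.1603·0.278 + 0.1214·0.3
      = 0.0070252 + 0.0084729 + 0.0072326 + 0.0068408 + 0.0445634 + 0.03642 = 0.1105549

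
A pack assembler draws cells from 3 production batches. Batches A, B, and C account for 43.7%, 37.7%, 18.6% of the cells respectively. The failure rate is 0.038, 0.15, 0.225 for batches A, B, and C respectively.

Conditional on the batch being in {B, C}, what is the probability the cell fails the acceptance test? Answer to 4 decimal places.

P(F|S) ≈ 0.1748

Let S = {B, C}.
P(S) = 0.377 + 0.186 = 0.563.
P(F ∩ S) = 0.15·0.377 + 0.225·0.186 = 0.05655 + 0.04185 = 0.0984.
P(F | S) = 0.0984 / 0.563 = 0.174778…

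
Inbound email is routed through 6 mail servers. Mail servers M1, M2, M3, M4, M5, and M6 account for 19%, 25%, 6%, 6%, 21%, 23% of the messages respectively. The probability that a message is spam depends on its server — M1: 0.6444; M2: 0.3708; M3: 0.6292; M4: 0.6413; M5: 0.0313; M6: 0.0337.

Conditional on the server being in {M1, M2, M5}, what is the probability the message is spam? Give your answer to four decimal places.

P(S|J) ≈ 0.3411

Let J = {M1, M2, M5}.
P(J) = 0.19 + 0.25 + 0.21 = 0.65.
P(S ∩ J) = 0.6444·0.19 + 0.3708·0.25 + 0.0313·0.21 = 0.122436 + 0.0927 + 0.006573 = 0.221709.
P(S | J) = 0.221709 / 0.65 = 0.341091…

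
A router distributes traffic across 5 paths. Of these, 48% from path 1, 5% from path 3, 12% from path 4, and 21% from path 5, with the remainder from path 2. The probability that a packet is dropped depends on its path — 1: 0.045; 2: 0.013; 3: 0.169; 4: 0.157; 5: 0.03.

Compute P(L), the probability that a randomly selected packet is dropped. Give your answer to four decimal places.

P(L) ≈ 0.0570

P(2) = 1 − (0.48 + 0.05 + 0.12 + 0.21) = 0.14.
Summing over the partition,
P(L) = P(L|1)·P(1) + P(L|2)·P(2) + P(L|3)·P(3) + P(L|4)·P(4) + P(L|5)·P(5)
      = 0.045·0.48 + 0.013·0.14 + 0.169·0.05 + 0.157·0.12 + 0.03·0.21
      = 0.0216 + 0.00182 + 0.00845 + 0.01884 + 0.0063 = 0.05701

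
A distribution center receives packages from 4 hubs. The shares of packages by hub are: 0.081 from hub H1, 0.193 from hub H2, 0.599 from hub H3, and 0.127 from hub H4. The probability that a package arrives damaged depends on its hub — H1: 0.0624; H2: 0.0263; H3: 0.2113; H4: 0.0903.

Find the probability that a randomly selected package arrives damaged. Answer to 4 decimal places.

By the law of total probability,
P(D) = P(D|H1)·P(H1) + P(D|H2)·P(H2) + P(D|H3)·P(H3) + P(D|H4)·P(H4)
      = 0.0624·0.081 + 0.0263·0.193 + 0.2113·0.599 + 0.0903·0.127
      = 0.0050544 + 0.0050759 + 0.1265687 + 0.0114681 = 0.1481671

P(D) ≈ 0.1482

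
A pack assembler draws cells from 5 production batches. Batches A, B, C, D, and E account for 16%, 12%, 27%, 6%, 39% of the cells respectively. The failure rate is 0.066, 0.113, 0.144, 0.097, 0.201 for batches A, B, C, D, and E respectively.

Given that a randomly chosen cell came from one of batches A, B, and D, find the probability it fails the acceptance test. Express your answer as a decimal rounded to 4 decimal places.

0.0881

Let S = {A, B, D}.
P(S) = 0.16 + 0.12 + 0.06 = 0.34.
P(F ∩ S) = 0.066·0.16 + 0.113·0.12 + 0.097·0.06 = 0.01056 + 0.01356 + 0.00582 = 0.02994.
P(F | S) = 0.02994 / 0.34 = 0.088059…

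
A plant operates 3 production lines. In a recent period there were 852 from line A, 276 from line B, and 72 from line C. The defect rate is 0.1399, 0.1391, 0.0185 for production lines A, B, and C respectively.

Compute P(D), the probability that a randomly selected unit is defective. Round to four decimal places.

P(D) ≈ 0.1324

Total: 852 + 276 + 72 = 1200.
P(A) = 852/1200 = 0.71. P(B) = 276/1200 = 0.23. P(C) = 72/1200 = 0.06.
P(D) = P(D|A)·P(A) + P(D|B)·P(B) + P(D|C)·P(C)
      = 0.1399·0.71 + 0.1391·0.23 + 0.0185·0.06
      = 0.099329 + 0.031993 + 0.00111 = 0.132432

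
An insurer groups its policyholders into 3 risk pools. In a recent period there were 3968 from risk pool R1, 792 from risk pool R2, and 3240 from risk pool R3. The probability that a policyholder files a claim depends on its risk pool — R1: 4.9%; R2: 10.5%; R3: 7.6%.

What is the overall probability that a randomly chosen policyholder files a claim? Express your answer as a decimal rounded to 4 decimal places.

P(C) ≈ 0.0655

Total: 3968 + 792 + 3240 = 8000.
P(R1) = 3968/8000 = 0.496. P(R2) = 792/8000 = 0.099. P(R3) = 3240/8000 = 0.405.
P(C) = P(C|R1)·P(R1) + P(C|R2)·P(R2) + P(C|R3)·P(R3)
      = 0.049·0.496 + 0.105·0.099 + 0.076·0.405
      = 0.024304 + 0.010395 + 0.03078 = 0.065479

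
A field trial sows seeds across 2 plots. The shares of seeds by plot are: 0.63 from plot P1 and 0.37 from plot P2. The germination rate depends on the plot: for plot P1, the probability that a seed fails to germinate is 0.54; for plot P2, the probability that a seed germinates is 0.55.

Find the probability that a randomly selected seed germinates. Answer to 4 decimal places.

P(G) ≈ 0.4933

P(G|P1) = 1 − 0.54 = 0.46.
Summing over the partition,
P(G) = P(G|P1)·P(P1) + P(G|P2)·P(P2)
      = 0.46·0.63 + 0.55·0.37
      = 0.2898 + 0.2035 = 0.4933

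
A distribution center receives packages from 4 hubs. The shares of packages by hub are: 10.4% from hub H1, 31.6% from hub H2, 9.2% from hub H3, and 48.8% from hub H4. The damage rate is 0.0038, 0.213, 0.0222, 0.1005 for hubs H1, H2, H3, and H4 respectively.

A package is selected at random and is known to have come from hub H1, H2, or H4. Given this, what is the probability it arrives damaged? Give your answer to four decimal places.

P(D|S) ≈ 0.1286

Let S = {H1, H2, H4}.
P(S) = 0.104 + 0.316 + 0.488 = 0.908.
P(D ∩ S) = 0.0038·0.104 + 0.213·0.316 + 0.1005·0.488 = 0.0003952 + 0.067308 + 0.049044 = 0.1167472.
P(D | S) = 0.1167472 / 0.908 = 0.128576…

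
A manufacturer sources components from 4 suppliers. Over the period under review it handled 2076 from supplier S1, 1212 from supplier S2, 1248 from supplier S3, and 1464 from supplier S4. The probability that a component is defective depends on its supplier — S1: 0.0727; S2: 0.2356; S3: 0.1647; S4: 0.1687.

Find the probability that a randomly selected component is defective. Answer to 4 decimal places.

Total: 2076 + 1212 + 1248 + 1464 = 6000.
P(S1) = 2076/6000 = 0.346. P(S2) = 1212/6000 = 0.202. P(S3) = 1248/6000 = 0.208. P(S4) = 1464/6000 = 0.244.
Summing over the partition,
P(D) = P(D|S1)·P(S1) + P(D|S2)·P(S2) + P(D|S3)·P(S3) + P(D|S4)·P(S4)
      = 0.0727·0.346 + 0.2356·0.202 + 0.1647·0.208 + 0.1687·0.244
      = 0.0251542 + 0.0475912 + 0.0342576 + 0.0411628 = 0.1481658

P(D) ≈ 0.1482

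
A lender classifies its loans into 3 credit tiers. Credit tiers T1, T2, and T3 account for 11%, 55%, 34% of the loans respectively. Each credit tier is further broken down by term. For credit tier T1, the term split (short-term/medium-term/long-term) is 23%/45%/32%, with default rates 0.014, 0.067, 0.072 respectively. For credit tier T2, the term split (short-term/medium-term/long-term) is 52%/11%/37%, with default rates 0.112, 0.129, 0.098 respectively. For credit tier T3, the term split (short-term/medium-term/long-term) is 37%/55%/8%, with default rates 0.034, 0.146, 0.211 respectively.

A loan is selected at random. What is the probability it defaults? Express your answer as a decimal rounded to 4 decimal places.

P(D|T1) = 0.23·0.014 + 0.45·0.067 + 0.32·0.072 = 0.00322 + 0.03015 + 0.02304 = 0.05641
P(D|T2) = 0.52·0.112 + 0.11·0.129 + 0.37·0.098 = 0.05824 + 0.01419 + 0.03626 = 0.10869
P(D|T3) = 0.37·0.034 + 0.55·0.146 + 0.08·0.211 = 0.01258 + 0.0803 + 0.01688 = 0.10976
Then overall,
P(D) = 0.11·0.05641 + 0.55·0.10869 + 0.34·0.10976
      = 0.0062051 + 0.0597795 + 0.0373184 = 0.103303

0.1033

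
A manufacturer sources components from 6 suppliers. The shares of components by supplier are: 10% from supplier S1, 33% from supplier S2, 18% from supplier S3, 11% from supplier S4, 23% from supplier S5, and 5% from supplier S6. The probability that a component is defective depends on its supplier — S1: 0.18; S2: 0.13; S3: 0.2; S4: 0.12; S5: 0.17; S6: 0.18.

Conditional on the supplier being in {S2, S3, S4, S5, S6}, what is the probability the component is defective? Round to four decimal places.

0.1558

Let S = {S2, S3, S4, S5, S6}.
P(S) = 0.33 + 0.18 + 0.11 + 0.23 + 0.05 = 0.9.
P(D ∩ S) = 0.13·0.33 + 0.2·0.18 + 0.12·0.11 + 0.17·0.23 + 0.18·0.05 = 0.0429 + 0.036 + 0.0132 + 0.0391 + 0.009 = 0.1402.
P(D | S) = 0.1402 / 0.9 = 0.155778…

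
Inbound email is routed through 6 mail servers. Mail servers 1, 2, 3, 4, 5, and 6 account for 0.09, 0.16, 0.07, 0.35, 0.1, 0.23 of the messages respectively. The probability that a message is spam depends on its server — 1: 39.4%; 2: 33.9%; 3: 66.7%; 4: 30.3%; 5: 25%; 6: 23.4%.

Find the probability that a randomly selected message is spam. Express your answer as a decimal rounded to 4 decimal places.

P(S) ≈ 0.3213

By the law of total probability,
P(S) = P(S|1)·P(1) + P(S|2)·P(2) + P(S|3)·P(3) + P(S|4)·P(4) + P(S|5)·P(5) + P(S|6)·P(6)
      = 0.394·0.09 + 0.339·0.16 + 0.667·0.07 + 0.303·0.35 + 0.25·0.1 + 0.234·0.23
      = 0.03546 + 0.05424 + 0.04669 + 0.10605 + 0.025 + 0.05382 = 0.32126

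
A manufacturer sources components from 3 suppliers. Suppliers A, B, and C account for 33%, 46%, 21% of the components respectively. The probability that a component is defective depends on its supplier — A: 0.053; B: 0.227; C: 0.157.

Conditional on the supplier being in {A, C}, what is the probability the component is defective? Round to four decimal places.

Let S = {A, C}.
P(S) = 0.33 + 0.21 = 0.54.
P(D ∩ S) = 0.053·0.33 + 0.157·0.21 = 0.01749 + 0.03297 = 0.05046.
P(D | S) = 0.05046 / 0.54 = 0.093444…

P(D|S) ≈ 0.0934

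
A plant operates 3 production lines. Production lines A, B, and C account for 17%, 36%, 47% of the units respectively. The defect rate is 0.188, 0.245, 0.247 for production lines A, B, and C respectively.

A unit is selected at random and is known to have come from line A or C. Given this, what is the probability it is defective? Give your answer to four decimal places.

P(D|S) ≈ 0.2313

Let S = {A, C}.
P(S) = 0.17 + 0.47 = 0.64.
P(D ∩ S) = 0.188·0.17 + 0.247·0.47 = 0.03196 + 0.11609 = 0.14805.
P(D | S) = 0.14805 / 0.64 = 0.231328…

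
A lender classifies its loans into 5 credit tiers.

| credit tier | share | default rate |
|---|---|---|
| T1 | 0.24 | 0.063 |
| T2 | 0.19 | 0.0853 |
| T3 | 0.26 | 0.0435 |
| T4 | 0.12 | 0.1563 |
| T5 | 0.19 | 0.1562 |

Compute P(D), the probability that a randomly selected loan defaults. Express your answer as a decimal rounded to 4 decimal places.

Summing over the partition,
P(D) = P(D|T1)·P(T1) + P(D|T2)·P(T2) + P(D|T3)·P(T3) + P(D|T4)·P(T4) + P(D|T5)·P(T5)
      = 0.063·0.24 + 0.0853·0.19 + 0.0435·0.26 + 0.1563·0.12 + 0.1562·0.19
      = 0.01512 + 0.016207 + 0.01131 + 0.018756 + 0.029678 = 0.091071

0.0911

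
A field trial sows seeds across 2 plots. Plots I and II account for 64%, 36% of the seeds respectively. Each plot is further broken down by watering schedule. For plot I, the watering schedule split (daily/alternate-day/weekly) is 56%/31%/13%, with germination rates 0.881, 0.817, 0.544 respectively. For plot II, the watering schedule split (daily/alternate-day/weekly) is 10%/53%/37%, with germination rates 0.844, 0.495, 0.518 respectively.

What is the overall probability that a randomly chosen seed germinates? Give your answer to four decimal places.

0.7169

P(G|I) = 0.56·0.881 + 0.31·0.817 + 0.13·0.544 = 0.49336 + 0.25327 + 0.07072 = 0.81735
P(G|II) = 0.1·0.844 + 0.53·0.495 + 0.37·0.518 = 0.0844 + 0.26235 + 0.19166 = 0.53841
Then overall,
P(G) = 0.64·0.81735 + 0.36·0.53841
      = 0.523104 + 0.1938276 = 0.7169316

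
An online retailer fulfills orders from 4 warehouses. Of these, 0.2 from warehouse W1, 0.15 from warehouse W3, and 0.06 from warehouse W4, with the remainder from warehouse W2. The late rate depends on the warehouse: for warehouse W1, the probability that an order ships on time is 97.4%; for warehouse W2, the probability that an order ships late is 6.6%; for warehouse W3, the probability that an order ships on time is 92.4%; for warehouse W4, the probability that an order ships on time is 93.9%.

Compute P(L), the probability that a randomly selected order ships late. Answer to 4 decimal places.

P(W2) = 1 − (0.2 + 0.15 + 0.06) = 0.59.
P(L|W1) = 1 − 0.974 = 0.026.
P(L|W3) = 1 − 0.924 = 0.076.
P(L|W4) = 1 − 0.939 = 0.061.
By the law of total probability,
P(L) = P(L|W1)·P(W1) + P(L|W2)·P(W2) + P(L|W3)·P(W3) + P(L|W4)·P(W4)
      = 0.026·0.2 + 0.066·0.59 + 0.076·0.15 + 0.061·0.06
      = 0.0052 + 0.03894 + 0.0114 + 0.00366 = 0.0592

P(L) ≈ 0.0592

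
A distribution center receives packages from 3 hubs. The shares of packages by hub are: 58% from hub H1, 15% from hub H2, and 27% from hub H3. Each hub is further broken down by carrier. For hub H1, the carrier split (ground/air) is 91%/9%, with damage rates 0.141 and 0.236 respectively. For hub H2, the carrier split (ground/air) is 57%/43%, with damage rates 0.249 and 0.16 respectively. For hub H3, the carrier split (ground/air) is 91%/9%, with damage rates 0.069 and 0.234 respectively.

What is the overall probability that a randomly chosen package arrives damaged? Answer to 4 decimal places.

0.1410

P(D|H1) = 0.91·0.141 + 0.09·0.236 = 0.12831 + 0.02124 = 0.14955
P(D|H2) = 0.57·0.249 + 0.43·0.16 = 0.14193 + 0.0688 = 0.21073
P(D|H3) = 0.91·0.069 + 0.09·0.234 = 0.06279 + 0.02106 = 0.08385
Then overall,
P(D) = 0.58·0.14955 + 0.15·0.21073 + 0.27·0.08385
      = 0.086739 + 0.0316095 + 0.0226395 = 0.140988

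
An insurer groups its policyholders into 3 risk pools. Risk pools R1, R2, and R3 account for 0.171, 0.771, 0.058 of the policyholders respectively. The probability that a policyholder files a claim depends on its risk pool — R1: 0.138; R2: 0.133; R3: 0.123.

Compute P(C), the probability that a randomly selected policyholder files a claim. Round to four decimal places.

P(C) = P(C|R1)·P(R1) + P(C|R2)·P(R2) + P(C|R3)·P(R3)
      = 0.138·0.171 + 0.133·0.771 + 0.123·0.058
      = 0.023598 + 0.102543 + 0.007134 = 0.133275

P(C) ≈ 0.1333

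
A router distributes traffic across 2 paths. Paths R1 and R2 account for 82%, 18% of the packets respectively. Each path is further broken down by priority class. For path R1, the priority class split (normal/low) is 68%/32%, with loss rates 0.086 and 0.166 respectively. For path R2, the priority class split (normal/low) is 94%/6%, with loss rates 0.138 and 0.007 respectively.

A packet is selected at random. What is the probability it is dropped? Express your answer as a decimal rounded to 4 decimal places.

P(L|R1) = 0.68·0.086 + 0.32·0.166 = 0.05848 + 0.05312 = 0.1116
P(L|R2) = 0.94·0.138 + 0.06·0.007 = 0.12972 + 0.00042 = 0.13014
By total probability over the outer partition,
P(L) = 0.82·0.1116 + 0.18·0.13014
      = 0.091512 + 0.0234252 = 0.1149372

0.1149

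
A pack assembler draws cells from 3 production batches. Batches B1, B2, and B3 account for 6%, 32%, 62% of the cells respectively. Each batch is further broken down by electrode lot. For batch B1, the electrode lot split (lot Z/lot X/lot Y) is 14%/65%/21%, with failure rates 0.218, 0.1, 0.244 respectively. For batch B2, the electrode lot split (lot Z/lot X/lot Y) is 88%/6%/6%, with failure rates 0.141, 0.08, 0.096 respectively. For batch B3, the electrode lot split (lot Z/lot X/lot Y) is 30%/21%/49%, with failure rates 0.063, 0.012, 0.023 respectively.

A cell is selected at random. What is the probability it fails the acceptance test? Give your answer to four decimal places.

P(F) ≈ 0.0722

P(F|B1) = 0.14·0.218 + 0.65·0.1 + 0.21·0.244 = 0.03052 + 0.065 + 0.05124 = 0.14676
P(F|B2) = 0.88·0.141 + 0.06·0.08 + 0.06·0.096 = 0.12408 + 0.0048 + 0.00576 = 0.13464
P(F|B3) = 0.3·0.063 + 0.21·0.012 + 0.49·0.023 = 0.0189 + 0.00252 + 0.01127 = 0.03269
Then overall,
P(F) = 0.06·0.14676 + 0.32·0.13464 + 0.62·0.03269
      = 0.0088056 + 0.0430848 + 0.0202678 = 0.0721582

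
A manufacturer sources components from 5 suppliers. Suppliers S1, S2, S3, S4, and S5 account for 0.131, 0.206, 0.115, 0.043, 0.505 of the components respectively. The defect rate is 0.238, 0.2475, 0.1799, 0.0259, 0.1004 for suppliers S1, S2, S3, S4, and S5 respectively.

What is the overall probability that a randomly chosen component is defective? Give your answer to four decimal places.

Summing over the partition,
P(D) = P(D|S1)·P(S1) + P(D|S2)·P(S2) + P(D|S3)·P(S3) + P(D|S4)·P(S4) + P(D|S5)·P(S5)
      = 0.238·0.131 + 0.2475·0.206 + 0.1799·0.115 + 0.0259·0.043 + 0.1004·0.505
      = 0.031178 + 0.050985 + 0.0206885 + 0.0011137 + 0.050702 = 0.1546672

0.1547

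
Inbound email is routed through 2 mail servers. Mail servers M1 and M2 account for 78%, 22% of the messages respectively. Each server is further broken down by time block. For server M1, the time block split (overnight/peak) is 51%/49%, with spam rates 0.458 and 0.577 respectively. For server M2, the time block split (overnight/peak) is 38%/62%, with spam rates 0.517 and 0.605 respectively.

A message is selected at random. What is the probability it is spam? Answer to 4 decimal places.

0.5285

P(S|M1) = 0.51·0.458 + 0.49·0.577 = 0.23358 + 0.28273 = 0.51631
P(S|M2) = 0.38·0.517 + 0.62·0.605 = 0.19646 + 0.3751 = 0.57156
Then overall,
P(S) = 0.78·0.51631 + 0.22·0.57156
      = 0.4027218 + 0.1257432 = 0.528465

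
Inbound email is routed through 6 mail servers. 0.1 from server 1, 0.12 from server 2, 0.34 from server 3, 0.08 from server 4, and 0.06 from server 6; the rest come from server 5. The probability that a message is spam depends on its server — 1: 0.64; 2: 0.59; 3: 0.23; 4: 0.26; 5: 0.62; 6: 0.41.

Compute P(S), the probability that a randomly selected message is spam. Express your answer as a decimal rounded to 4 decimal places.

0.4444

P(5) = 1 − (0.1 + 0.12 + 0.34 + 0.08 + 0.06) = 0.3.
P(S) = P(S|1)·P(1) + P(S|2)·P(2) + P(S|3)·P(3) + P(S|4)·P(4) + P(S|5)·P(5) + P(S|6)·P(6)
      = 0.64·0.1 + 0.59·0.12 + 0.23·0.34 + 0.26·0.08 + 0.62·0.3 + 0.41·0.06
      = 0.064 + 0.0708 + 0.0782 + 0.0208 + 0.186 + 0.0246 = 0.4444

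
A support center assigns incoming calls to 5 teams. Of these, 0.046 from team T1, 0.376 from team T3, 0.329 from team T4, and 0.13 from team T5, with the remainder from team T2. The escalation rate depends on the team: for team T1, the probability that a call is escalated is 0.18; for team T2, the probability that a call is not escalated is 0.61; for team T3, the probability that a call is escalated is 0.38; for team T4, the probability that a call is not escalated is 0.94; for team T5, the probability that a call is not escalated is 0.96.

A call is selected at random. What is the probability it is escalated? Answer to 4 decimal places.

P(T2) = 1 − (0.046 + 0.376 + 0.329 + 0.13) = 0.119.
P(E|T2) = 1 − 0.61 = 0.39.
P(E|T4) = 1 − 0.94 = 0.06.
P(E|T5) = 1 − 0.96 = 0.04.
By the law of total probability,
P(E) = P(E|T1)·P(T1) + P(E|T2)·P(T2) + P(E|T3)·P(T3) + P(E|T4)·P(T4) + P(E|T5)·P(T5)
      = 0.18·0.046 + 0.39·0.119 + 0.38·0.376 + 0.06·0.329 + 0.04·0.13
      = 0.00828 + 0.04641 + 0.14288 + 0.01974 + 0.0052 = 0.22251

P(E) ≈ 0.2225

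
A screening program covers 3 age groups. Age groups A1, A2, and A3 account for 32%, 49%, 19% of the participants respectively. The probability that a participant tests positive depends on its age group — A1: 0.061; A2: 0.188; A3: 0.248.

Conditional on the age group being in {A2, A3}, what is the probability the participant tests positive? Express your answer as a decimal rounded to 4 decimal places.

Let S = {A2, A3}.
P(S) = 0.49 + 0.19 = 0.68.
P(T ∩ S) = 0.188·0.49 + 0.248·0.19 = 0.09212 + 0.04712 = 0.13924.
P(T | S) = 0.13924 / 0.68 = 0.204765…

0.2048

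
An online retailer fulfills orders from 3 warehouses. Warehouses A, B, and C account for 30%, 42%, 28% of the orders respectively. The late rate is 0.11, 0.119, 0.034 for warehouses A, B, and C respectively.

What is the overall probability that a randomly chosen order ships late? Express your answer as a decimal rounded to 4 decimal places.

P(L) = P(L|A)·P(A) + P(L|B)·P(B) + P(L|C)·P(C)
      = 0.11·0.3 + 0.119·0.42 + 0.034·0.28
      = 0.033 + 0.04998 + 0.00952 = 0.0925

0.0925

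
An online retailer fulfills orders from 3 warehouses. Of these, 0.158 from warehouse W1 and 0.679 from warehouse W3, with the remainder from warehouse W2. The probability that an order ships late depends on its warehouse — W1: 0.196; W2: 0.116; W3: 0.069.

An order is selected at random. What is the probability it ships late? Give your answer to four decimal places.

P(L) ≈ 0.0967

P(W2) = 1 − (0.158 + 0.679) = 0.163.
P(L) = P(L|W1)·P(W1) + P(L|W2)·P(W2) + P(L|W3)·P(W3)
      = 0.196·0.158 + 0.116·0.163 + 0.069·0.679
      = 0.030968 + 0.018908 + 0.046851 = 0.096727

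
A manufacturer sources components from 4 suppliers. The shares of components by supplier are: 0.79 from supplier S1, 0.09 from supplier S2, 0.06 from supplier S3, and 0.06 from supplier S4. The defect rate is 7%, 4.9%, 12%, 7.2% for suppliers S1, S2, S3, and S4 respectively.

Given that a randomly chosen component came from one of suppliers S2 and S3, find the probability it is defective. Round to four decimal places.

Let S = {S2, S3}.
P(S) = 0.09 + 0.06 = 0.15.
P(D ∩ S) = 0.049·0.09 + 0.12·0.06 = 0.00441 + 0.0072 = 0.01161.
P(D | S) = 0.01161 / 0.15 = 0.077400…

0.0774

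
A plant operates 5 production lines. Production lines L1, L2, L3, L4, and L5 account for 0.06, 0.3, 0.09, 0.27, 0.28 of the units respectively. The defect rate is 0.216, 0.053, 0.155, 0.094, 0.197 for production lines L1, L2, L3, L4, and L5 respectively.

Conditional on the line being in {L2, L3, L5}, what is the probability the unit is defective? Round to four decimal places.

Let S = {L2, L3, L5}.
P(S) = 0.3 + 0.09 + 0.28 = 0.67.
P(D ∩ S) = 0.053·0.3 + 0.155·0.09 + 0.197·0.28 = 0.0159 + 0.01395 + 0.05516 = 0.08501.
P(D | S) = 0.08501 / 0.67 = 0.126881…

0.1269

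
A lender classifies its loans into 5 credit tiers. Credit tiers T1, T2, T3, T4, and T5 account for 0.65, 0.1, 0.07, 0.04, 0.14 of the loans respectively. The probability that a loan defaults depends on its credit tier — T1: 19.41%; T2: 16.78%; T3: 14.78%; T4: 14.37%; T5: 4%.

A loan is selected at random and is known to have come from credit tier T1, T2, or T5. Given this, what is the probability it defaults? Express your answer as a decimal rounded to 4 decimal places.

P(D|S) ≈ 0.1669

Let S = {T1, T2, T5}.
P(S) = 0.65 + 0.1 + 0.14 = 0.89.
P(D ∩ S) = 0.1941·0.65 + 0.1678·0.1 + 0.04·0.14 = 0.126165 + 0.01678 + 0.0056 = 0.148545.
P(D | S) = 0.148545 / 0.89 = 0.166904…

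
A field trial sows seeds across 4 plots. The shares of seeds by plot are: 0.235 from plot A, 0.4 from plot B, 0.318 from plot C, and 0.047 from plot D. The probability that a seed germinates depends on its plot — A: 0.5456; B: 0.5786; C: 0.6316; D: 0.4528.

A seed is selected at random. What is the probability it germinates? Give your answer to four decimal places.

0.5818

P(G) = P(G|A)·P(A) + P(G|B)·P(B) + P(G|C)·P(C) + P(G|D)·P(D)
      = 0.5456·0.235 + 0.5786·0.4 + 0.6316·0.318 + 0.4528·0.047
      = 0.128216 + 0.23144 + 0.2008488 + 0.0212816 = 0.5817864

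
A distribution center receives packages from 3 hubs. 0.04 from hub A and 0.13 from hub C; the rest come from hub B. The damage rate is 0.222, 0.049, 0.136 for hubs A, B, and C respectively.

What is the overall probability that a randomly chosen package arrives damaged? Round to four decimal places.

P(B) = 1 − (0.04 + 0.13) = 0.83.
Using total probability over the partition,
P(D) = P(D|A)·P(A) + P(D|B)·P(B) + P(D|C)·P(C)
      = 0.222·0.04 + 0.049·0.83 + 0.136·0.13
      = 0.00888 + 0.04067 + 0.01768 = 0.06723

0.0672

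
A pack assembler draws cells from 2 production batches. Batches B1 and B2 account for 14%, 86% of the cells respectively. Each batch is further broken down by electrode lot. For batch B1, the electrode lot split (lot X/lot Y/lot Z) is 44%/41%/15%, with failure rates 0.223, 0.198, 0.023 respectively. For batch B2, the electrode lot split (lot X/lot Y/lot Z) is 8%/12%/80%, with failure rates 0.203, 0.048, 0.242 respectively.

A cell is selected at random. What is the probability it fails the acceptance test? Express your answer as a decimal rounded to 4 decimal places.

0.2110

P(F|B1) = 0.44·0.223 + 0.41·0.198 + 0.15·0.023 = 0.09812 + 0.08118 + 0.00345 = 0.18275
P(F|B2) = 0.08·0.203 + 0.12·0.048 + 0.8·0.242 = 0.01624 + 0.00576 + 0.1936 = 0.2156
Then overall,
P(F) = 0.14·0.18275 + 0.86·0.2156
      = 0.025585 + 0.185416 = 0.211001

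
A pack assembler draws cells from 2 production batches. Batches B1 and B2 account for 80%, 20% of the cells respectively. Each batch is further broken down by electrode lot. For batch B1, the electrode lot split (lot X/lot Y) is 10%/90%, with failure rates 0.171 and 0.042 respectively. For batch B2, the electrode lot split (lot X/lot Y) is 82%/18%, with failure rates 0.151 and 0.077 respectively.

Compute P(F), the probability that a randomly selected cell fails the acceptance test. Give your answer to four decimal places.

0.0715

P(F|B1) = 0.1·0.171 + 0.9·0.042 = 0.0171 + 0.0378 = 0.0549
P(F|B2) = 0.82·0.151 + 0.18·0.077 = 0.12382 + 0.01386 = 0.13768
Then overall,
P(F) = 0.8·0.0549 + 0.2·0.13768
      = 0.04392 + 0.027536 = 0.071456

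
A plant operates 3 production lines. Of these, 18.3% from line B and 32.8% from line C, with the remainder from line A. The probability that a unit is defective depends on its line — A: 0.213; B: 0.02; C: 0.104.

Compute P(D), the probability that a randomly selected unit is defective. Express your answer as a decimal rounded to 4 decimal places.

P(A) = 1 − (0.183 + 0.328) = 0.489.
P(D) = P(D|A)·P(A) + P(D|B)·P(B) + P(D|C)·P(C)
      = 0.213·0.489 + 0.02·0.183 + 0.104·0.328
      = 0.104157 + 0.00366 + 0.034112 = 0.141929

P(D) ≈ 0.1419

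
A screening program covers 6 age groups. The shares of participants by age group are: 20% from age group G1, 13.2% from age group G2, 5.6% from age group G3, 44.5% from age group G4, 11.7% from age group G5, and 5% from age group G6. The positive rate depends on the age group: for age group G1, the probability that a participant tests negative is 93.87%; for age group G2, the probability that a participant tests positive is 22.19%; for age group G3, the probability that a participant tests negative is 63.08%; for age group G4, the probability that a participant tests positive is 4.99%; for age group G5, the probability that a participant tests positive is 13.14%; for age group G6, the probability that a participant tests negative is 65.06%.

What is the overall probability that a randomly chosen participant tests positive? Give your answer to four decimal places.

0.1173

P(T|G1) = 1 − 0.9387 = 0.0613.
P(T|G3) = 1 − 0.6308 = 0.3692.
P(T|G6) = 1 − 0.6506 = 0.3494.
Using total probability over the partition,
P(T) = P(T|G1)·P(G1) + P(T|G2)·P(G2) + P(T|G3)·P(G3) + P(T|G4)·P(G4) + P(T|G5)·P(G5) + P(T|G6)·P(G6)
      = 0.0613·0.2 + 0.2219·0.132 + 0.3692·0.056 + 0.0499·0.445 + 0.1314·0.117 + 0.3494·0.05
      = 0.01226 + 0.0292908 + 0.0206752 + 0.0222055 + 0.0153738 + 0.01747 = 0.1172753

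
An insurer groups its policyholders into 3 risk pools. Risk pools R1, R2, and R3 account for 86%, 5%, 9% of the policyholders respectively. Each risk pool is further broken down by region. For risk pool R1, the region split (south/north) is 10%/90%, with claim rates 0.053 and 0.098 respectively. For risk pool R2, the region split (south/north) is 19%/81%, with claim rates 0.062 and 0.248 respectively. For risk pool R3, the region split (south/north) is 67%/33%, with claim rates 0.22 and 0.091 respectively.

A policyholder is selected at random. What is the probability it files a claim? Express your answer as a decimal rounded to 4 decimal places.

P(C|R1) = 0.1·0.053 + 0.9·0.098 = 0.0053 + 0.0882 = 0.0935
P(C|R2) = 0.19·0.062 + 0.81·0.248 = 0.01178 + 0.20088 = 0.21266
P(C|R3) = 0.67·0.22 + 0.33·0.091 = 0.1474 + 0.03003 = 0.17743
By total probability over the outer partition,
P(C) = 0.86·0.0935 + 0.05·0.21266 + 0.09·0.17743
      = 0.08041 + 0.010633 + 0.0159687 = 0.1070117

0.1070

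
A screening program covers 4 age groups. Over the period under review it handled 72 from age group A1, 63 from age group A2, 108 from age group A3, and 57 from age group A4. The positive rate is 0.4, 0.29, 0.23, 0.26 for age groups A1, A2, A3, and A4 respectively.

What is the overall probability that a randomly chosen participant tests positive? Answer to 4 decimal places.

0.2891

Total: 72 + 63 + 108 + 57 = 300.
P(A1) = 72/300 = 0.24. P(A2) = 63/300 = 0.21. P(A3) = 108/300 = 0.36. P(A4) = 57/300 = 0.19.
Summing over the partition,
P(T) = P(T|A1)·P(A1) + P(T|A2)·P(A2) + P(T|A3)·P(A3) + P(T|A4)·P(A4)
      = 0.4·0.24 + 0.29·0.21 + 0.23·0.36 + 0.26·0.19
      = 0.096 + 0.0609 + 0.0828 + 0.0494 = 0.2891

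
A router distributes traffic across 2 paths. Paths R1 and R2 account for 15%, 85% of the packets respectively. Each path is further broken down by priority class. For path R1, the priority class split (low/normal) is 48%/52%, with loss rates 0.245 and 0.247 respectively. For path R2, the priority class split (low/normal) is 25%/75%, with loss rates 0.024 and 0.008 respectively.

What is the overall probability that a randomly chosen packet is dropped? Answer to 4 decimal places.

0.0471

P(L|R1) = 0.48·0.245 + 0.52·0.247 = 0.1176 + 0.12844 = 0.24604
P(L|R2) = 0.25·0.024 + 0.75·0.008 = 0.006 + 0.006 = 0.012
Then overall,
P(L) = 0.15·0.24604 + 0.85·0.012
      = 0.036906 + 0.0102 = 0.047106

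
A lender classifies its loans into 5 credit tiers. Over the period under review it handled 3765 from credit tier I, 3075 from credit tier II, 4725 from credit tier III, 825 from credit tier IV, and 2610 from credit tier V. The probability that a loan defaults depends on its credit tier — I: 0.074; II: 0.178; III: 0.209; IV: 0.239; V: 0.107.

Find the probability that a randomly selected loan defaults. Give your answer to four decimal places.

0.1527

Total: 3765 + 3075 + 4725 + 825 + 2610 = 15000.
P(I) = 3765/15000 = 0.251. P(II) = 3075/15000 = 0.205. P(III) = 4725/15000 = 0.315. P(IV) = 825/15000 = 0.055. P(V) = 2610/15000 = 0.174.
P(D) = P(D|I)·P(I) + P(D|II)·P(II) + P(D|III)·P(III) + P(D|IV)·P(IV) + P(D|V)·P(V)
      = 0.074·0.251 + 0.178·0.205 + 0.209·0.315 + 0.239·0.055 + 0.107·0.174
      = 0.018574 + 0.03649 + 0.065835 + 0.013145 + 0.018618 = 0.152662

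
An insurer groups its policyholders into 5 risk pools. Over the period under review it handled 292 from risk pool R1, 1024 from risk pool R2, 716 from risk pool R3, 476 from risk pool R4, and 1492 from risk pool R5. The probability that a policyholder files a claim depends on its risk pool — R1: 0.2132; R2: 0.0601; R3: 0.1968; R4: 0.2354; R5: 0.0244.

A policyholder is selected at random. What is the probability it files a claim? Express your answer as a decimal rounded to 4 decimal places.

Total: 292 + 1024 + 716 + 476 + 1492 = 4000.
P(R1) = 292/4000 = 0.073. P(R2) = 1024/4000 = 0.256. P(R3) = 716/4000 = 0.179. P(R4) = 476/4000 = 0.119. P(R5) = 1492/4000 = 0.373.
P(C) = P(C|R1)·P(R1) + P(C|R2)·P(R2) + P(C|R3)·P(R3) + P(C|R4)·P(R4) + P(C|R5)·P(R5)
      = 0.2132·0.073 + 0.0601·0.256 + 0.1968·0.179 + 0.2354·0.119 + 0.0244·0.373
      = 0.0155636 + 0.0153856 + 0.0352272 + 0.0280126 + 0.0091012 = 0.1032902

0.1033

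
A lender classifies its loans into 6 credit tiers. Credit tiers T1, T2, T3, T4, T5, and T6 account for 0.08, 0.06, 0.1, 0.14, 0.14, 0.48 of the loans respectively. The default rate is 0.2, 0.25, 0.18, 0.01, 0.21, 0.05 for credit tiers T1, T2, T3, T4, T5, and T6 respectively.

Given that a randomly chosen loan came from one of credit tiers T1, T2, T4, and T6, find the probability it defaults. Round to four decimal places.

Let S = {T1, T2, T4, T6}.
P(S) = 0.08 + 0.06 + 0.14 + 0.48 = 0.76.
P(D ∩ S) = 0.2·0.08 + 0.25·0.06 + 0.01·0.14 + 0.05·0.48 = 0.016 + 0.015 + 0.0014 + 0.024 = 0.0564.
P(D | S) = 0.0564 / 0.76 = 0.074211…

0.0742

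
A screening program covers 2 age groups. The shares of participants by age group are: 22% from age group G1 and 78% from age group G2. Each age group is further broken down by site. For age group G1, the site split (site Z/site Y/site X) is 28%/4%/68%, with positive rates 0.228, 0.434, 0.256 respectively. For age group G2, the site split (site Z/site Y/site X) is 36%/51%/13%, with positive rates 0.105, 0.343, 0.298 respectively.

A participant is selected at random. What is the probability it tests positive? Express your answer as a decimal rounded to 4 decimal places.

0.2523

P(T|G1) = 0.28·0.228 + 0.04·0.434 + 0.68·0.256 = 0.06384 + 0.01736 + 0.17408 = 0.25528
P(T|G2) = 0.36·0.105 + 0.51·0.343 + 0.13·0.298 = 0.0378 + 0.17493 + 0.03874 = 0.25147
By total probability over the outer partition,
P(T) = 0.22·0.25528 + 0.78·0.25147
      = 0.0561616 + 0.1961466 = 0.2523082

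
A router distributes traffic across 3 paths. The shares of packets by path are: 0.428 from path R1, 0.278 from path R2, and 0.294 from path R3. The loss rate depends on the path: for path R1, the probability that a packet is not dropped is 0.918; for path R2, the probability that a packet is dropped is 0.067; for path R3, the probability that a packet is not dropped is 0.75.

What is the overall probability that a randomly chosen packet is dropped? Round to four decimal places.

P(L|R1) = 1 − 0.918 = 0.082.
P(L|R3) = 1 − 0.75 = 0.25.
By the law of total probability,
P(L) = P(L|R1)·P(R1) + P(L|R2)·P(R2) + P(L|R3)·P(R3)
      = 0.082·0.428 + 0.067·0.278 + 0.25·0.294
      = 0.035096 + 0.018626 + 0.0735 = 0.127222

0.1272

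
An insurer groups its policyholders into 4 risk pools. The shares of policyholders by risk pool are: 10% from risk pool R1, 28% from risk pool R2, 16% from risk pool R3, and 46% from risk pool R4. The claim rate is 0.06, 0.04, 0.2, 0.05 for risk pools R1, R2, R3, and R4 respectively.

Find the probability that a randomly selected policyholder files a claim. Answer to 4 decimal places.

Using total probability over the partition,
P(C) = P(C|R1)·P(R1) + P(C|R2)·P(R2) + P(C|R3)·P(R3) + P(C|R4)·P(R4)
      = 0.06·0.1 + 0.04·0.28 + 0.2·0.16 + 0.05·0.46
      = 0.006 + 0.0112 + 0.032 + 0.023 = 0.0722

P(C) ≈ 0.0722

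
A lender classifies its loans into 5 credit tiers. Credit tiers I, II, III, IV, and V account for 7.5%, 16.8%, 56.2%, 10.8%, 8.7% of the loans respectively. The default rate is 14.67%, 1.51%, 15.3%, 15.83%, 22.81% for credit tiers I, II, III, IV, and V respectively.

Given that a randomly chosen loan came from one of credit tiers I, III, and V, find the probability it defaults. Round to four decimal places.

P(D|S) ≈ 0.1614

Let S = {I, III, V}.
P(S) = 0.075 + 0.562 + 0.087 = 0.724.
P(D ∩ S) = 0.1467·0.075 + 0.153·0.562 + 0.2281·0.087 = 0.0110025 + 0.085986 + 0.0198447 = 0.1168332.
P(D | S) = 0.1168332 / 0.724 = 0.161372…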